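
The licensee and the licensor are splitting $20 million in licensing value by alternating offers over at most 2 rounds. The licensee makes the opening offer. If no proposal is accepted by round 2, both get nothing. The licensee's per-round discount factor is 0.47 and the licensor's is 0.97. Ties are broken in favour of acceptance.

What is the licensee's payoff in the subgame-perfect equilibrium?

0.6

Round 2 (the licensor proposes): the licensee will accept anything ≥ 0, so the licensor offers 0 and keeps 20.
Round 1 (the licensee proposes): the licensor can get 20 next round, worth 0.97 × 20 = 19.4 now; the licensee offers that and keeps 0.6.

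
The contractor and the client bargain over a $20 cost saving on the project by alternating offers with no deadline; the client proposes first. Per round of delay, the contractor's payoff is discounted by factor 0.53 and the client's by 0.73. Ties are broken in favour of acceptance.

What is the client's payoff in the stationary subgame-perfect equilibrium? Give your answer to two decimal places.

15.33

Let x be the client's share when the client proposes and y be the contractor's share when the contractor proposes.
The contractor accepts iff offered ≥ 0.53·y, so x = 20 − 0.53y. Symmetrically y = 20 − 0.73x.
Substituting: x = 20 − 0.53(20 − 0.73x), giving x(1 − 0.73·0.53) = 20(1 − 0.53).
So x = 20 × 0.47 / 0.6131 ≈ 15.3319, and the contractor receives 20 − x ≈ 4.6681.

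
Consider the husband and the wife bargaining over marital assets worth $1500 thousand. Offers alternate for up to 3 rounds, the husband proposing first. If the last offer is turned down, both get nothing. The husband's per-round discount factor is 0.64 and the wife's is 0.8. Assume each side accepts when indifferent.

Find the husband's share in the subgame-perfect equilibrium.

1068

Round 3 (the husband proposes): the wife will accept anything ≥ 0, so the husband offers 0 and keeps 1500.
Round 2 (the wife proposes): the husband can get 1500 next round, worth 0.64 × 1500 = 960 now, so the wife offers 960, keeping 540.
Round 1 (the husband proposes): the wife can get 540 next round, worth 0.8 × 540 = 432 now, so the husband offers 432, keeping 1068.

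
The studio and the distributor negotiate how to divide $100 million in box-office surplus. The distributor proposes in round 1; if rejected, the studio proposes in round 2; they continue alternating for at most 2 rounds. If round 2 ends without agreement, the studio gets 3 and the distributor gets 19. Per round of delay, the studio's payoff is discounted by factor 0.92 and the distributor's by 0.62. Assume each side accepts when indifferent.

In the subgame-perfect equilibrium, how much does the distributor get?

25.48

Round 2 (the studio proposes): the distributor gets 19 if talks fail, so the studio offers 19 and keeps 81.
Round 1 (the distributor proposes): the studio can get 81 next round, worth 0.92 × 81 = 74.52 now; the distributor offers that and keeps 25.48.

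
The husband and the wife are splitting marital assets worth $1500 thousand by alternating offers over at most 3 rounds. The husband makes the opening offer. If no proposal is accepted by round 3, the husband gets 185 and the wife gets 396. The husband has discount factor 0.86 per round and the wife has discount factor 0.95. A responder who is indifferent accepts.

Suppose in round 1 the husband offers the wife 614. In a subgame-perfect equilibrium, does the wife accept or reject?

Accept

Round 3 (the husband proposes): the wife gets 396 if talks fail, so the husband offers 396 and keeps 1104.
Round 2 (the wife proposes): the husband can get 1104 next round, worth 0.86 × 1104 = 949.44 now. The wife offers 949.44 and keeps 1500 − 949.44 = 550.56.
So by rejecting in round 1, the wife gets 550.56 next round, worth 0.95 × 550.56 = 523.032 now.
Offer 614 ≥ 523.032, so the wife accepts.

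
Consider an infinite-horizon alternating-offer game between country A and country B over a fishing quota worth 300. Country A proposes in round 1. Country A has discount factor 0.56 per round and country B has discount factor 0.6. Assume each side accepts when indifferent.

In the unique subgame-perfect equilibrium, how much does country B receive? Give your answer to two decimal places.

In a stationary SPE each proposer offers the other exactly their discounted continuation value.
If country A keeps x when proposing and country B keeps y when proposing, then x = 300 − 0.6y and y = 300 − 0.56x.
Solving: x = 300(1 − 0.6) / (1 − 0.56·0.6) = 120 / 0.664 ≈ 180.7229.
Country B gets 300 − 180.7229 ≈ 119.2771.

119.28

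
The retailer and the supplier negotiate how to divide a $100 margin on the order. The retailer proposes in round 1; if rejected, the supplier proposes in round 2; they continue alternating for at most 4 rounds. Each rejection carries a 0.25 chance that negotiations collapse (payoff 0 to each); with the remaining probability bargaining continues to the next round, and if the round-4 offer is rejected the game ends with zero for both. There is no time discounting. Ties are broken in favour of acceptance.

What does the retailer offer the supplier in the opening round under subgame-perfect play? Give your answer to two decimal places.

60.94

Round 4 (the supplier proposes): rejection yields 0 for the retailer; the supplier offers 0 and keeps 100.
Round 3 (the retailer proposes): rejecting gives the supplier an expected 0.75 × 100 = 75; the retailer offers that and keeps 25.
Round 2 (the supplier proposes): rejecting gives the retailer an expected 0.75 × 25 = 18.75, so the supplier offers 18.75, keeping 81.25.
Round 1 (the retailer proposes): rejecting gives the supplier an expected 0.75 × 81.25 = 60.9375, so the retailer offers 60.9375, keeping 39.0625.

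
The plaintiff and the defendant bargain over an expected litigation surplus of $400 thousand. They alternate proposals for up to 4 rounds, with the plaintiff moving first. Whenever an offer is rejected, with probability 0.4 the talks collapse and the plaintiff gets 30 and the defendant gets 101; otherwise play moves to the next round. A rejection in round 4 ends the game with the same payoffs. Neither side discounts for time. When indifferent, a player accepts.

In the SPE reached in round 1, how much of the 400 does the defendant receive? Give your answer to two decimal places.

223.66

By backward induction:
Round 4 (the defendant proposes): the plaintiff gets 30 if talks fail, so the defendant offers 30 and keeps 370.
Round 3 (the plaintiff proposes): rejecting gives the defendant an expected 0.6 × 370 + 0.4 × 101 = 262.4; the plaintiff offers that and keeps 137.6.
Round 2 (the defendant proposes): rejecting gives the plaintiff an expected 0.6 × 137.6 + 0.4 × 30 = 94.56; the defendant offers that and keeps 305.44.
Round 1 (the plaintiff proposes): rejecting gives the defendant an expected 0.6 × 305.44 + 0.4 × 101 = 223.664. The plaintiff offers 223.664 and keeps 400 − 223.664 = 176.336.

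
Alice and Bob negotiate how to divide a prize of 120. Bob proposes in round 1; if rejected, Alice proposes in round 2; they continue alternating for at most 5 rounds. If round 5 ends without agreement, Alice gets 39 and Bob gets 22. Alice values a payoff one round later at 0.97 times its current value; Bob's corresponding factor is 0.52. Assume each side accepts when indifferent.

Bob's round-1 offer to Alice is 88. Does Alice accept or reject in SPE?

Round 5 (Bob proposes): Alice gets 39 if talks fail, so Bob offers 39 and keeps 81.
Round 4 (Alice proposes): Bob can get 81 next round, worth 0.52 × 81 = 42.12 now. Alice offers 42.12 and keeps 120 − 42.12 = 77.88.
Round 3 (Bob proposes): Alice can get 77.88 next round, worth 0.97 × 77.88 = 75.5436 now, so Bob offers 75.5436, keeping 44.4564.
Round 2 (Alice proposes): Bob can get 44.4564 next round, worth 0.52 × 44.4564 = 23.117328 now; Alice offers that and keeps 96.882672.
So by rejecting in round 1, Alice gets 96.882672 next round, worth 0.97 × 96.882672 = 93.97619184 now.
Offer 88 < 93.97619184, so Alice rejects.

Reject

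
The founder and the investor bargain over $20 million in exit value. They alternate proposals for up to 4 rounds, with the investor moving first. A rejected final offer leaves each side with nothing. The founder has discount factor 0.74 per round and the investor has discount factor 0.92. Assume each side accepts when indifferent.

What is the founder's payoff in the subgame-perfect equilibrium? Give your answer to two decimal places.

Round 4 (the founder proposes): rejection yields 0 for the investor; the founder offers 0 and keeps 20.
Round 3 (the investor proposes): the founder can get 20 next round, worth 0.74 × 20 = 14.8 now. The investor offers 14.8 and keeps 20 − 14.8 = 5.2.
Round 2 (the founder proposes): the investor can get 5.2 next round, worth 0.92 × 5.2 = 4.784 now; the founder offers that and keeps 15.216.
Round 1 (the investor proposes): the founder can get 15.216 next round, worth 0.74 × 15.216 = 11.25984 now, so the investor offers 11.25984, keeping 8.74016.

11.26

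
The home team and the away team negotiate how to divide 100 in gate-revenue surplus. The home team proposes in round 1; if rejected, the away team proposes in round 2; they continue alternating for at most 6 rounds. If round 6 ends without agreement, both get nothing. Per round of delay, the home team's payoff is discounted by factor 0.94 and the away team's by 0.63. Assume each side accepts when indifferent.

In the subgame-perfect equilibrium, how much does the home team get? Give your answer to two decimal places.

71.89

Solve by backward induction from round 6.
Round 6 (the away team proposes): rejection yields 0 for the home team; the away team offers 0 and keeps 100.
Round 5 (the home team proposes): the away team can get 100 next round, worth 0.63 × 100 = 63 now, so the home team offers 63, keeping 37.
Round 4 (the away team proposes): the home team can get 37 next round, worth 0.94 × 37 = 34.78 now. The away team offers 34.78 and keeps 100 − 34.78 = 65.22.
Round 3 (the home team proposes): the away team can get 65.22 next round, worth 0.63 × 65.22 = 41.0886 now, so the home team offers 41.0886, keeping 58.9114.
Round 2 (the away team proposes): the home team can get 58.9114 next round, worth 0.94 × 58.9114 = 55.376716 now, so the away team offers 55.376716, keeping 44.623284.
Round 1 (the home team proposes): the away team can get 44.623284 next round, worth 0.63 × 44.623284 = 28.11266892 now; the home team offers that and keeps 71.88733108.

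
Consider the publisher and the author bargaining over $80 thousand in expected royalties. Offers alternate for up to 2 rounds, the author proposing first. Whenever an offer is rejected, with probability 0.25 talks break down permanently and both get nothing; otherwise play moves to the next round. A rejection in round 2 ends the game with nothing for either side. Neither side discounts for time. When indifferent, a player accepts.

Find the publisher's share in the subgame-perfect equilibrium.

60

By backward induction:
Round 2 (the publisher proposes): the author will accept anything ≥ 0, so the publisher offers 0 and keeps 80.
Round 1 (the author proposes): rejecting gives the publisher an expected 0.75 × 80 = 60; the author offers that and keeps 20.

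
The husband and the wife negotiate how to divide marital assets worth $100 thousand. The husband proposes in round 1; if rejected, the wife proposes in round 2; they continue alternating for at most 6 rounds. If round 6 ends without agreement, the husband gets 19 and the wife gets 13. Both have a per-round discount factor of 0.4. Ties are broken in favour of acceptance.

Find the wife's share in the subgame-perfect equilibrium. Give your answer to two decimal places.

By backward induction:
Round 6 (the wife proposes): the husband gets 19 if talks fail, so the wife offers 19 and keeps 81.
Round 5 (the husband proposes): the wife can get 81 next round, worth 0.4 × 81 = 32.4 now, so the husband offers 32.4, keeping 67.6.
Round 4 (the wife proposes): the husband can get 67.6 next round, worth 0.4 × 67.6 = 27.04 now. The wife offers 27.04 and keeps 100 − 27.04 = 72.96.
Round 3 (the husband proposes): the wife can get 72.96 next round, worth 0.4 × 72.96 = 29.184 now. The husband offers 29.184 and keeps 100 − 29.184 = 70.816.
Round 2 (the wife proposes): the husband can get 70.816 next round, worth 0.4 × 70.816 = 28.3264 now. The wife offers 28.3264 and keeps 100 − 28.3264 = 71.6736.
Round 1 (the husband proposes): the wife can get 71.6736 next round, worth 0.4 × 71.6736 = 28.66944 now, so the husband offers 28.66944, keeping 71.33056.

28.67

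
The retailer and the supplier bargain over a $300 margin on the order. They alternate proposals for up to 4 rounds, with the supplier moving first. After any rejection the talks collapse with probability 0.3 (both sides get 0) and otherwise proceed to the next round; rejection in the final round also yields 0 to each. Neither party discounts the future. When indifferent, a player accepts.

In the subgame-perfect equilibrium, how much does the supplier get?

Round 4 (the retailer proposes): rejection yields 0 for the supplier; the retailer offers 0 and keeps 300.
Round 3 (the supplier proposes): rejecting gives the retailer an expected 0.7 × 300 = 210. The supplier offers 210 and keeps 300 − 210 = 90.
Round 2 (the retailer proposes): rejecting gives the supplier an expected 0.7 × 90 = 63; the retailer offers that and keeps 237.
Round 1 (the supplier proposes): rejecting gives the retailer an expected 0.7 × 237 = 165.9, so the supplier offers 165.9, keeping 134.1.

134.1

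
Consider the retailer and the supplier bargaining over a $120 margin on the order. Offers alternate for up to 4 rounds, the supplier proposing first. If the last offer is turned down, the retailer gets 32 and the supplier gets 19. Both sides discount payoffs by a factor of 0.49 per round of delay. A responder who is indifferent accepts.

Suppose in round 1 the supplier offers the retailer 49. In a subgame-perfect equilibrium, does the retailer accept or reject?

Accept

Round 4 (the retailer proposes): the supplier gets 19 if talks fail, so the retailer offers 19 and keeps 101.
Round 3 (the supplier proposes): the retailer can get 101 next round, worth 0.49 × 101 = 49.49 now. The supplier offers 49.49 and keeps 120 − 49.49 = 70.51.
Round 2 (the retailer proposes): the supplier can get 70.51 next round, worth 0.49 × 70.51 = 34.5499 now; the retailer offers that and keeps 85.4501.
So by rejecting in round 1, the retailer gets 85.4501 next round, worth 0.49 × 85.4501 = 41.870549 now.
Offer 49 ≥ 41.870549, so the retailer accepts.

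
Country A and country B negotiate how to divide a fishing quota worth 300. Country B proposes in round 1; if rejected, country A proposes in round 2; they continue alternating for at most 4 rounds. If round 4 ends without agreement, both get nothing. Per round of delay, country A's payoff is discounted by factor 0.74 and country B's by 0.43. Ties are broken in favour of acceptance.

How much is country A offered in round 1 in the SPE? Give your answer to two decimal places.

197.18

Solve by backward induction from round 4.
Round 4 (country A proposes): country B will accept anything ≥ 0, so country A offers 0 and keeps 300.
Round 3 (country B proposes): country A can get 300 next round, worth 0.74 × 300 = 222 now, so country B offers 222, keeping 78.
Round 2 (country A proposes): country B can get 78 next round, worth 0.43 × 78 = 33.54 now; country A offers that and keeps 266.46.
Round 1 (country B proposes): country A can get 266.46 next round, worth 0.74 × 266.46 = 197.1804 now; country B offers that and keeps 102.8196.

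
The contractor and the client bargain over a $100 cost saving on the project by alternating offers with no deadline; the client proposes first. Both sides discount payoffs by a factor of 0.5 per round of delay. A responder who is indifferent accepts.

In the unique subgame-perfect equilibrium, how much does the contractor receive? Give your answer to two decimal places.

When the client proposes, the contractor accepts any offer worth at least 0.5 times what the contractor would get by proposing next round; and vice versa.
This gives x = 100 − 0.5y and y = 100 − 0.5x, where x and y are each side's share when it proposes.
Hence (1 − 0.5·0.5)x = 100(1 − 0.5), i.e. 0.75·x = 50.
x ≈ 66.6667; the contractor's share is 100 − x ≈ 33.3333.

33.33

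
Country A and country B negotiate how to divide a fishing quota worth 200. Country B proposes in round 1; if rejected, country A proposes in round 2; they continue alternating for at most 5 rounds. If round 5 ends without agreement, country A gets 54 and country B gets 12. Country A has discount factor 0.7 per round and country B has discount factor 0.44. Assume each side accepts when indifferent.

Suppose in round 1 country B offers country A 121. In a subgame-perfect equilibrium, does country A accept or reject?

Accept

Round 5 (country B proposes): country A gets 54 if talks fail, so country B offers 54 and keeps 146.
Round 4 (country A proposes): country B can get 146 next round, worth 0.44 × 146 = 64.24 now, so country A offers 64.24, keeping 135.76.
Round 3 (country B proposes): country A can get 135.76 next round, worth 0.7 × 135.76 = 95.032 now, so country B offers 95.032, keeping 104.968.
Round 2 (country A proposes): country B can get 104.968 next round, worth 0.44 × 104.968 = 46.18592 now; country A offers that and keeps 153.81408.
So by rejecting in round 1, country A gets 153.81408 next round, worth 0.7 × 153.81408 = 107.669856 now.
Offer 121 ≥ 107.669856, so country A accepts.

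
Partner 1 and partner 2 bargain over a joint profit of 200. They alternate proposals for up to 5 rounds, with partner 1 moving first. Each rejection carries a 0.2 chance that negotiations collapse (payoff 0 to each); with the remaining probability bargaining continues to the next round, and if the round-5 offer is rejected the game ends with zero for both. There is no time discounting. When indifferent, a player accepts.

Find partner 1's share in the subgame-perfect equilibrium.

Round 5 (partner 1 proposes): rejection yields 0 for partner 2; partner 1 offers 0 and keeps 200.
Round 4 (partner 2 proposes): rejecting gives partner 1 an expected 0.8 × 200 = 160. Partner 2 offers 160 and keeps 200 − 160 = 40.
Round 3 (partner 1 proposes): rejecting gives partner 2 an expected 0.8 × 40 = 32, so partner 1 offers 32, keeping 168.
Round 2 (partner 2 proposes): rejecting gives partner 1 an expected 0.8 × 168 = 134.4; partner 2 offers that and keeps 65.6.
Round 1 (partner 1 proposes): rejecting gives partner 2 an expected 0.8 × 65.6 = 52.48. Partner 1 offers 52.48 and keeps 200 − 52.48 = 147.52.

147.52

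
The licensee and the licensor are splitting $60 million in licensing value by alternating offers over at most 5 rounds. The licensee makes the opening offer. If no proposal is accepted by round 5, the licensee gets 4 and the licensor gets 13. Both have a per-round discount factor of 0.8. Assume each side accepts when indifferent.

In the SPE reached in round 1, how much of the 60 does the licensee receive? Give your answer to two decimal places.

Round 5 (the licensee proposes): the licensor gets 13 if talks fail, so the licensee offers 13 and keeps 47.
Round 4 (the licensor proposes): the licensee can get 47 next round, worth 0.8 × 47 = 37.6 now; the licensor offers that and keeps 22.4.
Round 3 (the licensee proposes): the licensor can get 22.4 next round, worth 0.8 × 22.4 = 17.92 now, so the licensee offers 17.92, keeping 42.08.
Round 2 (the licensor proposes): the licensee can get 42.08 next round, worth 0.8 × 42.08 = 33.664 now, so the licensor offers 33.664, keeping 26.336.
Round 1 (the licensee proposes): the licensor can get 26.336 next round, worth 0.8 × 26.336 = 21.0688 now, so the licensee offers 21.0688, keeping 38.9312.

38.93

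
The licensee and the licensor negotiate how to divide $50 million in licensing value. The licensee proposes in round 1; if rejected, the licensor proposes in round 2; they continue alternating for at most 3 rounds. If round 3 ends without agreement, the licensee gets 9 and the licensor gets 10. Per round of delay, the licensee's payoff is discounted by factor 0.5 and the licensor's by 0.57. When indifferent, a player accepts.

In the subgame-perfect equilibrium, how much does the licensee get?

Solve by backward induction from round 3.
Round 3 (the licensee proposes): the licensor gets 10 if talks fail, so the licensee offers 10 and keeps 40.
Round 2 (the licensor proposes): the licensee can get 40 next round, worth 0.5 × 40 = 20 now; the licensor offers that and keeps 30.
Round 1 (the licensee proposes): the licensor can get 30 next round, worth 0.57 × 30 = 17.1 now. The licensee offers 17.1 and keeps 50 − 17.1 = 32.9.

32.9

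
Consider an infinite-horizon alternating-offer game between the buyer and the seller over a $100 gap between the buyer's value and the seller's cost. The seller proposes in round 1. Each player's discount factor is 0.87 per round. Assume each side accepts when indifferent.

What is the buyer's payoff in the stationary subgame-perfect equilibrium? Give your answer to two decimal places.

46.52

Let x be the seller's share when the seller proposes and y be the buyer's share when the buyer proposes.
The buyer accepts iff offered ≥ 0.87·y, so x = 100 − 0.87y. Symmetrically y = 100 − 0.87x.
Substituting: x = 100 − 0.87(100 − 0.87x), giving x(1 − 0.87·0.87) = 100(1 − 0.87).
So x = 100 × 0.13 / 0.2431 ≈ 53.4759, and the buyer receives 100 − x ≈ 46.5241.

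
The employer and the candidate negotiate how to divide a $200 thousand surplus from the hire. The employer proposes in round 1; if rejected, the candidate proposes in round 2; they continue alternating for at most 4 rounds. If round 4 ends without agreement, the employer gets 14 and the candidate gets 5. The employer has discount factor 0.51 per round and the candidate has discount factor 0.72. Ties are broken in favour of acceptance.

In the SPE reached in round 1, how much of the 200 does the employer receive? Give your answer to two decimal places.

Round 4 (the candidate proposes): the employer gets 14 if talks fail, so the candidate offers 14 and keeps 186.
Round 3 (the employer proposes): the candidate can get 186 next round, worth 0.72 × 186 = 133.92 now; the employer offers that and keeps 66.08.
Round 2 (the candidate proposes): the employer can get 66.08 next round, worth 0.51 × 66.08 = 33.7008 now, so the candidate offers 33.7008, keeping 166.2992.
Round 1 (the employer proposes): the candidate can get 166.2992 next round, worth 0.72 × 166.2992 = 119.735424 now; the employer offers that and keeps 80.264576.

80.26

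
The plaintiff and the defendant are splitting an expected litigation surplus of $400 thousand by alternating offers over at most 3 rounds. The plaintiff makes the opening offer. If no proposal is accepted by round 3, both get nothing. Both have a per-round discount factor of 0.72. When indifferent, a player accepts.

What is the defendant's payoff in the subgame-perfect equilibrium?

By backward induction:
Round 3 (the plaintiff proposes): rejection yields 0 for the defendant; the plaintiff offers 0 and keeps 400.
Round 2 (the defendant proposes): the plaintiff can get 400 next round, worth 0.72 × 400 = 288 now; the defendant offers that and keeps 112.
Round 1 (the plaintiff proposes): the defendant can get 112 next round, worth 0.72 × 112 = 80.64 now; the plaintiff offers that and keeps 319.36.

80.64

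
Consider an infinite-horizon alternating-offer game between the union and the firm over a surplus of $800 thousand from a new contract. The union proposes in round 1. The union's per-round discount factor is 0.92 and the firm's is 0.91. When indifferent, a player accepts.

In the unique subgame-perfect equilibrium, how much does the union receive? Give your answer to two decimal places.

442.26

Let x be the union's share when the union proposes and y be the firm's share when the firm proposes.
The firm accepts iff offered ≥ 0.91·y, so x = 800 − 0.91y. Symmetrically y = 800 − 0.92x.
Substituting: x = 800 − 0.91(800 − 0.92x), giving x(1 − 0.92·0.91) = 800(1 − 0.91).
So x = 800 × 0.09 / 0.1628 ≈ 442.2604, and the firm receives 800 − x ≈ 357.7396.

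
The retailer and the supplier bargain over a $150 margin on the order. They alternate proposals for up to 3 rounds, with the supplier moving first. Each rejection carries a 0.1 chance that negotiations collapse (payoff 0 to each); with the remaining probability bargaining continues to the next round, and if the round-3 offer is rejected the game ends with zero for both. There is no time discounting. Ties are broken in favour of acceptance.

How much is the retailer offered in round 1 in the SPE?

13.5

Round 3 (the supplier proposes): rejection yields 0 for the retailer; the supplier offers 0 and keeps 150.
Round 2 (the retailer proposes): rejecting gives the supplier an expected 0.9 × 150 = 135, so the retailer offers 135, keeping 15.
Round 1 (the supplier proposes): rejecting gives the retailer an expected 0.9 × 15 = 13.5. The supplier offers 13.5 and keeps 150 − 13.5 = 136.5.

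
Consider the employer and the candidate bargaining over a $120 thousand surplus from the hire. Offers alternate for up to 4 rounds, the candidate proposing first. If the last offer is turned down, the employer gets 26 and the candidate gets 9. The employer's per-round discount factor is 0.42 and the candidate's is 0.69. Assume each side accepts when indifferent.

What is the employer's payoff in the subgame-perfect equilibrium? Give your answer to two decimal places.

29.13

Round 4 (the employer proposes): the candidate gets 9 if talks fail, so the employer offers 9 and keeps 111.
Round 3 (the candidate proposes): the employer can get 111 next round, worth 0.42 × 111 = 46.62 now; the candidate offers that and keeps 73.38.
Round 2 (the employer proposes): the candidate can get 73.38 next round, worth 0.69 × 73.38 = 50.6322 now. The employer offers 50.6322 and keeps 120 − 50.6322 = 69.3678.
Round 1 (the candidate proposes): the employer can get 69.3678 next round, worth 0.42 × 69.3678 = 29.134476 now. The candidate offers 29.134476 and keeps 120 − 29.134476 = 90.865524.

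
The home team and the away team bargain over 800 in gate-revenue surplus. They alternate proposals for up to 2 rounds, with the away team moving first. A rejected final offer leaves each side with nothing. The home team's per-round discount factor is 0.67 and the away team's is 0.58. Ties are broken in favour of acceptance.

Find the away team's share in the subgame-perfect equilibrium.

264

Round 2 (the home team proposes): rejection yields 0 for the away team; the home team offers 0 and keeps 800.
Round 1 (the away team proposes): the home team can get 800 next round, worth 0.67 × 800 = 536 now; the away team offers that and keeps 264.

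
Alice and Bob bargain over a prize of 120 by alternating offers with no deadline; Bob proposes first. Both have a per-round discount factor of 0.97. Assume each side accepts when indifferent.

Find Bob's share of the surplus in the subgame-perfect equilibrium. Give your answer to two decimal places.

In a stationary SPE each proposer offers the other exactly their discounted continuation value.
If Bob keeps x when proposing and Alice keeps y when proposing, then x = 120 − 0.97y and y = 120 − 0.97x.
Solving: x = 120(1 − 0.97) / (1 − 0.97·0.97) = 3.6 / 0.0591 ≈ 60.9137.
Alice gets 120 − 60.9137 ≈ 59.0863.

60.91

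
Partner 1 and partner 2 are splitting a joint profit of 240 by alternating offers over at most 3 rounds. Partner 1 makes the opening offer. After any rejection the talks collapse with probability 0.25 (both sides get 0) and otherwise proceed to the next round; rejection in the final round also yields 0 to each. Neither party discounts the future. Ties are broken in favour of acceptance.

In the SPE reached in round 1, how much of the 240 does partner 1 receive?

195

Round 3 (partner 1 proposes): rejection yields 0 for partner 2; partner 1 offers 0 and keeps 240.
Round 2 (partner 2 proposes): rejecting gives partner 1 an expected 0.75 × 240 = 180, so partner 2 offers 180, keeping 60.
Round 1 (partner 1 proposes): rejecting gives partner 2 an expected 0.75 × 60 = 45, so partner 1 offers 45, keeping 195.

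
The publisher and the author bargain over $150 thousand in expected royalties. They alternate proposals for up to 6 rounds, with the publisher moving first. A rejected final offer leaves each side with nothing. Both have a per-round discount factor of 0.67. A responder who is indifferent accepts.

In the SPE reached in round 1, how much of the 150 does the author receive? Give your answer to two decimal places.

Round 6 (the author proposes): the publisher will accept anything ≥ 0, so the author offers 0 and keeps 150.
Round 5 (the publisher proposes): the author can get 150 next round, worth 0.67 × 150 = 100.5 now. The publisher offers 100.5 and keeps 150 − 100.5 = 49.5.
Round 4 (the author proposes): the publisher can get 49.5 next round, worth 0.67 × 49.5 = 33.165 now, so the author offers 33.165, keeping 116.835.
Round 3 (the publisher proposes): the author can get 116.835 next round, worth 0.67 × 116.835 = 78.27945 now; the publisher offers that and keeps 71.72055.
Round 2 (the author proposes): the publisher can get 71.72055 next round, worth 0.67 × 71.72055 = 48.0527685 now; the author offers that and keeps 101.9472315.
Round 1 (the publisher proposes): the author can get 101.9472315 next round, worth 0.67 × 101.9472315 = 68.304645105 now; the publisher offers that and keeps 81.695354895.

68.30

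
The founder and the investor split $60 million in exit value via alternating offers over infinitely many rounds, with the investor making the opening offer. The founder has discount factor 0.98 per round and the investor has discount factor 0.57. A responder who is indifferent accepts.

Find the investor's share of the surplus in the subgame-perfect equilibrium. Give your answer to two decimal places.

In a stationary SPE each proposer offers the other exactly their discounted continuation value.
If the investor keeps x when proposing and the founder keeps y when proposing, then x = 60 − 0.98y and y = 60 − 0.57x.
Solving: x = 60(1 − 0.98) / (1 − 0.57·0.98) = 1.2 / 0.4414 ≈ 2.7186.
The founder gets 60 − 2.7186 ≈ 57.2814.

2.72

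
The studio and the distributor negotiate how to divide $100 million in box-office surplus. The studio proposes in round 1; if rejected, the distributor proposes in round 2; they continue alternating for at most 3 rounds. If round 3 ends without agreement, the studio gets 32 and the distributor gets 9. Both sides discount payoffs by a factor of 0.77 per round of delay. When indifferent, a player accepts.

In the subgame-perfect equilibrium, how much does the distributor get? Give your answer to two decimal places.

23.05

Round 3 (the studio proposes): the distributor gets 9 if talks fail, so the studio offers 9 and keeps 91.
Round 2 (the distributor proposes): the studio can get 91 next round, worth 0.77 × 91 = 70.07 now, so the distributor offers 70.07, keeping 29.93.
Round 1 (the studio proposes): the distributor can get 29.93 next round, worth 0.77 × 29.93 = 23.0461 now. The studio offers 23.0461 and keeps 100 − 23.0461 = 76.9539.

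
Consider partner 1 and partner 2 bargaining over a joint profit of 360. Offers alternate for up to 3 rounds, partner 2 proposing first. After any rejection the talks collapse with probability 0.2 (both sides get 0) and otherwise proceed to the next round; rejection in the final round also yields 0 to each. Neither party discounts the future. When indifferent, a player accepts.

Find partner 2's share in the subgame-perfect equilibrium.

Round 3 (partner 2 proposes): partner 1 will accept anything ≥ 0, so partner 2 offers 0 and keeps 360.
Round 2 (partner 1 proposes): rejecting gives partner 2 an expected 0.8 × 360 = 288. Partner 1 offers 288 and keeps 360 − 288 = 72.
Round 1 (partner 2 proposes): rejecting gives partner 1 an expected 0.8 × 72 = 57.6, so partner 2 offers 57.6, keeping 302.4.

302.4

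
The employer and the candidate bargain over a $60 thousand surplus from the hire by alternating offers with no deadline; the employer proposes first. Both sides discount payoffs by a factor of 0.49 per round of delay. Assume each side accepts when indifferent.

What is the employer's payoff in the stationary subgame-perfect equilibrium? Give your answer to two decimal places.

In a stationary SPE each proposer offers the other exactly their discounted continuation value.
If the employer keeps x when proposing and the candidate keeps y when proposing, then x = 60 − 0.49y and y = 60 − 0.49x.
Solving: x = 60(1 − 0.49) / (1 − 0.49·0.49) = 30.6 / 0.7599 ≈ 40.2685.
The candidate gets 60 − 40.2685 ≈ 19.7315.

40.27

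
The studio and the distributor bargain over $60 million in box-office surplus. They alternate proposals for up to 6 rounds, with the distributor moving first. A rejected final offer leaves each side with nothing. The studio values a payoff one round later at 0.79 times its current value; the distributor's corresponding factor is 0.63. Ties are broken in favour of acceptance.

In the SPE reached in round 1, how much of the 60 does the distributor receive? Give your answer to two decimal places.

21.99

Round 6 (the studio proposes): the distributor will accept anything ≥ 0, so the studio offers 0 and keeps 60.
Round 5 (the distributor proposes): the studio can get 60 next round, worth 0.79 × 60 = 47.4 now; the distributor offers that and keeps 12.6.
Round 4 (the studio proposes): the distributor can get 12.6 next round, worth 0.63 × 12.6 = 7.938 now, so the studio offers 7.938, keeping 52.062.
Round 3 (the distributor proposes): the studio can get 52.062 next round, worth 0.79 × 52.062 = 41.12898 now. The distributor offers 41.12898 and keeps 60 − 41.12898 = 18.87102.
Round 2 (the studio proposes): the distributor can get 18.87102 next round, worth 0.63 × 18.87102 = 11.8887426 now, so the studio offers 11.8887426, keeping 48.1112574.
Round 1 (the distributor proposes): the studio can get 48.1112574 next round, worth 0.79 × 48.1112574 = 38.007893346 now, so the distributor offers 38.007893346, keeping 21.992106654.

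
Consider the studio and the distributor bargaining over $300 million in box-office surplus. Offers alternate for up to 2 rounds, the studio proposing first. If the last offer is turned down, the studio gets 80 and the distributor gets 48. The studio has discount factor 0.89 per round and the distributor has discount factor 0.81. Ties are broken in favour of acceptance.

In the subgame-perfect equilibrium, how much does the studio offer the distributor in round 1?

178.2

Round 2 (the distributor proposes): the studio gets 80 if talks fail, so the distributor offers 80 and keeps 220.
Round 1 (the studio proposes): the distributor can get 220 next round, worth 0.81 × 220 = 178.2 now. The studio offers 178.2 and keeps 300 − 178.2 = 121.8.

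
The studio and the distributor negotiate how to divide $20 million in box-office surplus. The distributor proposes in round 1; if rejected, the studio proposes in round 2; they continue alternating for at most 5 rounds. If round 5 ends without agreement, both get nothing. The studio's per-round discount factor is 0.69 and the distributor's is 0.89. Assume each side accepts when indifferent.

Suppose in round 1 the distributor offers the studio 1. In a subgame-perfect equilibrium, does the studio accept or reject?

Reject

Round 5 (the distributor proposes): the studio will accept anything ≥ 0, so the distributor offers 0 and keeps 20.
Round 4 (the studio proposes): the distributor can get 20 next round, worth 0.89 × 20 = 17.8 now, so the studio offers 17.8, keeping 2.2.
Round 3 (the distributor proposes): the studio can get 2.2 next round, worth 0.69 × 2.2 = 1.518 now, so the distributor offers 1.518, keeping 18.482.
Round 2 (the studio proposes): the distributor can get 18.482 next round, worth 0.89 × 18.482 = 16.44898 now. The studio offers 16.44898 and keeps 20 − 16.44898 = 3.55102.
So by rejecting in round 1, the studio gets 3.55102 next round, worth 0.69 × 3.55102 = 2.4502038 now.
Offer 1 < 2.4502038, so the studio rejects.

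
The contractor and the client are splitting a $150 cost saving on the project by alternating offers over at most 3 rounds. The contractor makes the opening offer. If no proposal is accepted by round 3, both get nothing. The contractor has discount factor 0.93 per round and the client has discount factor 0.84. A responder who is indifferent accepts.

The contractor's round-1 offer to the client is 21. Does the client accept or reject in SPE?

Accept

Round 3 (the contractor proposes): the client will accept anything ≥ 0, so the contractor offers 0 and keeps 150.
Round 2 (the client proposes): the contractor can get 150 next round, worth 0.93 × 150 = 139.5 now; the client offers that and keeps 10.5.
So by rejecting in round 1, the client gets 10.5 next round, worth 0.84 × 10.5 = 8.82 now.
Offer 21 ≥ 8.82, so the client accepts.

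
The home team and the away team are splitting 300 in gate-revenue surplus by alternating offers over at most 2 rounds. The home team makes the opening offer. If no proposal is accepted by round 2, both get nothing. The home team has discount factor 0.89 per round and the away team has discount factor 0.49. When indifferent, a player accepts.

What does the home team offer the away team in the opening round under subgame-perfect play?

147

Round 2 (the away team proposes): rejection yields 0 for the home team; the away team offers 0 and keeps 300.
Round 1 (the home team proposes): the away team can get 300 next round, worth 0.49 × 300 = 147 now, so the home team offers 147, keeping 153.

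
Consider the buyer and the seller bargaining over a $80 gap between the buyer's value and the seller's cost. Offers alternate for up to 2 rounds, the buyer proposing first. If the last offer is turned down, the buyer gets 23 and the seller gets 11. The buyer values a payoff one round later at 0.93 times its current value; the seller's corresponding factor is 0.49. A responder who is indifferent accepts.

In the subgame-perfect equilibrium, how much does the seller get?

27.93

Round 2 (the seller proposes): the buyer gets 23 if talks fail, so the seller offers 23 and keeps 57.
Round 1 (the buyer proposes): the seller can get 57 next round, worth 0.49 × 57 = 27.93 now, so the buyer offers 27.93, keeping 52.07.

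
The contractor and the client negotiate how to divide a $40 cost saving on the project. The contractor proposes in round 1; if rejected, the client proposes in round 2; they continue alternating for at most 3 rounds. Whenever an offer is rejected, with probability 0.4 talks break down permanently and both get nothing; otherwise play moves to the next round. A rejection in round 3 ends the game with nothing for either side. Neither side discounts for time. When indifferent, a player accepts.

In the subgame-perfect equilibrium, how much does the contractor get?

By backward induction:
Round 3 (the contractor proposes): the client will accept anything ≥ 0, so the contractor offers 0 and keeps 40.
Round 2 (the client proposes): rejecting gives the contractor an expected 0.6 × 40 = 24. The client offers 24 and keeps 40 − 24 = 16.
Round 1 (the contractor proposes): rejecting gives the client an expected 0.6 × 16 = 9.6. The contractor offers 9.6 and keeps 40 − 9.6 = 30.4.

30.4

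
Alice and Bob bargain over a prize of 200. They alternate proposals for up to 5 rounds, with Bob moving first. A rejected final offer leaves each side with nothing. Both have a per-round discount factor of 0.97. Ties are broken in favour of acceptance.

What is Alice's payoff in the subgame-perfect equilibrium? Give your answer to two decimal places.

Solve by backward induction from round 5.
Round 5 (Bob proposes): Alice will accept anything ≥ 0, so Bob offers 0 and keeps 200.
Round 4 (Alice proposes): Bob can get 200 next round, worth 0.97 × 200 = 194 now. Alice offers 194 and keeps 200 − 194 = 6.
Round 3 (Bob proposes): Alice can get 6 next round, worth 0.97 × 6 = 5.82 now, so Bob offers 5.82, keeping 194.18.
Round 2 (Alice proposes): Bob can get 194.18 next round, worth 0.97 × 194.18 = 188.3546 now. Alice offers 188.3546 and keeps 200 − 188.3546 = 11.6454.
Round 1 (Bob proposes): Alice can get 11.6454 next round, worth 0.97 × 11.6454 = 11.296038 now. Bob offers 11.296038 and keeps 200 − 11.296038 = 188.703962.

11.30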